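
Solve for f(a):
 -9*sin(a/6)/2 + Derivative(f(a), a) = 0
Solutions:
 f(a) = C1 - 27*cos(a/6)


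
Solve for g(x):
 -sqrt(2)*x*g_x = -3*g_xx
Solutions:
 g(x) = C1 + C2*erfi(2^(3/4)*sqrt(3)*x/6)


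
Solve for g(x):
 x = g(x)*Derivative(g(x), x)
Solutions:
 g(x) = -sqrt(C1 + x^2)
 g(x) = sqrt(C1 + x^2)


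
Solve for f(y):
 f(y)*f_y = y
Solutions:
 f(y) = -sqrt(C1 + y^2)
 f(y) = sqrt(C1 + y^2)


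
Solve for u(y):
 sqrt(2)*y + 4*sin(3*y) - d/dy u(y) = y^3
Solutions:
 u(y) = C1 - y^4/4 + sqrt(2)*y^2/2 - 4*cos(3*y)/3


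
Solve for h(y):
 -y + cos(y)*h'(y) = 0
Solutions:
 h(y) = C1 + Integral(y/cos(y), y)


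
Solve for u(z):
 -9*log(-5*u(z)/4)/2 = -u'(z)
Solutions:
 -2*Integral(1/(log(-_y) - 2*log(2) + log(5)), (_y, u(z)))/9 = C1 - z


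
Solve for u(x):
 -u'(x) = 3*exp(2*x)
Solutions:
 u(x) = C1 - 3*exp(2*x)/2


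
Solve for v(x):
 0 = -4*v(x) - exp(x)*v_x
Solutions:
 v(x) = C1*exp(4*exp(-x))


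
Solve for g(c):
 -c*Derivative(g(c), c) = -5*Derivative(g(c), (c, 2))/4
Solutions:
 g(c) = C1 + C2*erfi(sqrt(10)*c/5)


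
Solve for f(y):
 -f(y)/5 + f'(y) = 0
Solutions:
 f(y) = C1*exp(y/5)


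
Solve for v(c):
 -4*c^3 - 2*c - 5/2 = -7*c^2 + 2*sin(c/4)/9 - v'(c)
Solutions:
 v(c) = C1 + c^4 - 7*c^3/3 + c^2 + 5*c/2 - 8*cos(c/4)/9


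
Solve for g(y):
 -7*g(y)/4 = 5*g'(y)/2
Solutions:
 g(y) = C1*exp(-7*y/10)


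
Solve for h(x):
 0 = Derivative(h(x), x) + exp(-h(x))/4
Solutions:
 h(x) = log(C1 - x/4)


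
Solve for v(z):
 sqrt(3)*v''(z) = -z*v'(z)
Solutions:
 v(z) = C1 + C2*erf(sqrt(2)*3^(3/4)*z/6)


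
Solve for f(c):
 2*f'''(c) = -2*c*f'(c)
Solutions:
 f(c) = C1 + Integral(C2*airyai(-c) + C3*airybi(-c), c)


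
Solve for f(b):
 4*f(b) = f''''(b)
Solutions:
 f(b) = C1*exp(-sqrt(2)*b) + C2*exp(sqrt(2)*b) + C3*sin(sqrt(2)*b) + C4*cos(sqrt(2)*b)


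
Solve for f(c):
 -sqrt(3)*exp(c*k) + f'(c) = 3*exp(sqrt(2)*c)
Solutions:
 f(c) = C1 + 3*sqrt(2)*exp(sqrt(2)*c)/2 + sqrt(3)*exp(c*k)/k


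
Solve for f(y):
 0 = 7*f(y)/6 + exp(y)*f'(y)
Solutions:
 f(y) = C1*exp(7*exp(-y)/6)


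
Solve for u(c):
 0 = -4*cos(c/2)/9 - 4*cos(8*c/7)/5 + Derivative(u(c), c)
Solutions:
 u(c) = C1 + 8*sin(c/2)/9 + 7*sin(8*c/7)/10


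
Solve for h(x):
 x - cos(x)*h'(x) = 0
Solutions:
 h(x) = C1 + Integral(x/cos(x), x)


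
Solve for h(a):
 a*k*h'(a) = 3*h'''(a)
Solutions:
 h(a) = C1 + Integral(C2*airyai(3^(2/3)*a*k^(1/3)/3) + C3*airybi(3^(2/3)*a*k^(1/3)/3), a)


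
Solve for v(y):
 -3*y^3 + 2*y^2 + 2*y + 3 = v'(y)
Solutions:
 v(y) = C1 - 3*y^4/4 + 2*y^3/3 + y^2 + 3*y


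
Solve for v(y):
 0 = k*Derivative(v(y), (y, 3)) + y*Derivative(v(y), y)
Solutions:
 v(y) = C1 + Integral(C2*airyai(y*(-1/k)^(1/3)) + C3*airybi(y*(-1/k)^(1/3)), y)


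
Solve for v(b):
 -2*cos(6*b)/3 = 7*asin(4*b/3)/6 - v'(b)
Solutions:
 v(b) = C1 + 7*b*asin(4*b/3)/6 + 7*sqrt(9 - 16*b^2)/24 + sin(6*b)/9


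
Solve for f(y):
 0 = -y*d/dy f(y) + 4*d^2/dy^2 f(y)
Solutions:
 f(y) = C1 + C2*erfi(sqrt(2)*y/4)


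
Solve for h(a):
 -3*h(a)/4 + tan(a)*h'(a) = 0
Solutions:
 h(a) = C1*sin(a)^(3/4)


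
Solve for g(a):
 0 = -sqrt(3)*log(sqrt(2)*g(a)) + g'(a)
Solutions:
 -2*sqrt(3)*Integral(1/(2*log(_y) + log(2)), (_y, g(a)))/3 = C1 - a


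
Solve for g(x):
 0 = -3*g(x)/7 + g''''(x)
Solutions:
 g(x) = C1*exp(-3^(1/4)*7^(3/4)*x/7) + C2*exp(3^(1/4)*7^(3/4)*x/7) + C3*sin(3^(1/4)*7^(3/4)*x/7) + C4*cos(3^(1/4)*7^(3/4)*x/7)


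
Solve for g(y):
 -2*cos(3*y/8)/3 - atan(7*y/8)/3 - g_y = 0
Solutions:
 g(y) = C1 - y*atan(7*y/8)/3 + 4*log(49*y^2 + 64)/21 - 16*sin(3*y/8)/9


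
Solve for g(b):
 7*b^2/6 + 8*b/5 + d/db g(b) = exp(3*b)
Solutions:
 g(b) = C1 - 7*b^3/18 - 4*b^2/5 + exp(3*b)/3


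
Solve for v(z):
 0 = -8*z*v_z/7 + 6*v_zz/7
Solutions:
 v(z) = C1 + C2*erfi(sqrt(6)*z/3)


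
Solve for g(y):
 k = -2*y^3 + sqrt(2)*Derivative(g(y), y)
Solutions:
 g(y) = C1 + sqrt(2)*k*y/2 + sqrt(2)*y^4/4


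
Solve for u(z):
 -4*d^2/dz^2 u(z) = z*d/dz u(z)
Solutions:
 u(z) = C1 + C2*erf(sqrt(2)*z/4)


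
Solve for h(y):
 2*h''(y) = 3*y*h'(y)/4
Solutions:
 h(y) = C1 + C2*erfi(sqrt(3)*y/4)


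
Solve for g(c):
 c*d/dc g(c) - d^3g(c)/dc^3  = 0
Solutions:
 g(c) = C1 + Integral(C2*airyai(c) + C3*airybi(c), c)


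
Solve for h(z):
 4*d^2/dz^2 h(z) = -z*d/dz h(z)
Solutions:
 h(z) = C1 + C2*erf(sqrt(2)*z/4)


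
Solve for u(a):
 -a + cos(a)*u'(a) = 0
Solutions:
 u(a) = C1 + Integral(a/cos(a), a)


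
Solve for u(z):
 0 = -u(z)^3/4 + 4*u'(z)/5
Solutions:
 u(z) = -2*sqrt(2)*sqrt(-1/(C1 + 5*z))
 u(z) = 2*sqrt(2)*sqrt(-1/(C1 + 5*z))


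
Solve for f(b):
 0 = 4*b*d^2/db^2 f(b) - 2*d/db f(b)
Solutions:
 f(b) = C1 + C2*b^(3/2)


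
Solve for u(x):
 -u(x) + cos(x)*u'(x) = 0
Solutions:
 u(x) = C1*sqrt(sin(x) + 1)/sqrt(sin(x) - 1)


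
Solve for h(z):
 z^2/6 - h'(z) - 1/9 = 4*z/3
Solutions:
 h(z) = C1 + z^3/18 - 2*z^2/3 - z/9


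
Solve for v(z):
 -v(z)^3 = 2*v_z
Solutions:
 v(z) = -sqrt(-1/(C1 - z))
 v(z) = sqrt(-1/(C1 - z))


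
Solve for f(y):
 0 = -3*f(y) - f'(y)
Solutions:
 f(y) = C1*exp(-3*y)


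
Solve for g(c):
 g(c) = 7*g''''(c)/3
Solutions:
 g(c) = C1*exp(-3^(1/4)*7^(3/4)*c/7) + C2*exp(3^(1/4)*7^(3/4)*c/7) + C3*sin(3^(1/4)*7^(3/4)*c/7) + C4*cos(3^(1/4)*7^(3/4)*c/7)


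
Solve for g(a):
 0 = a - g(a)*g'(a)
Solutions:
 g(a) = -sqrt(C1 + a^2)
 g(a) = sqrt(C1 + a^2)


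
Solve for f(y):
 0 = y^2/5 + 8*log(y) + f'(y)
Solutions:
 f(y) = C1 - y^3/15 - 8*y*log(y) + 8*y


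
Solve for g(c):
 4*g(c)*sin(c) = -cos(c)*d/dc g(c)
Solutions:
 g(c) = C1*cos(c)^4


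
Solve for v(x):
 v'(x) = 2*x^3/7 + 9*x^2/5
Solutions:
 v(x) = C1 + x^4/14 + 3*x^3/5


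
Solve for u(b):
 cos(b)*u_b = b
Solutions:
 u(b) = C1 + Integral(b/cos(b), b)


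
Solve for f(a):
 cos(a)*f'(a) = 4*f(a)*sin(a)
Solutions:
 f(a) = C1/cos(a)^4


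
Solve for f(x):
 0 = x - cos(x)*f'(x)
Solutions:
 f(x) = C1 + Integral(x/cos(x), x)


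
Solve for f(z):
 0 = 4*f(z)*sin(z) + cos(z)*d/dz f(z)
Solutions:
 f(z) = C1*cos(z)^4


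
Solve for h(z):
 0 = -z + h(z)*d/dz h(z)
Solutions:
 h(z) = -sqrt(C1 + z^2)
 h(z) = sqrt(C1 + z^2)


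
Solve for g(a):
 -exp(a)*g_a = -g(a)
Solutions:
 g(a) = C1*exp(-exp(-a))


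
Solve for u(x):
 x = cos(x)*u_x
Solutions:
 u(x) = C1 + Integral(x/cos(x), x)


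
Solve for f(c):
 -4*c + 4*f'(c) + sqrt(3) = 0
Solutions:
 f(c) = C1 + c^2/2 - sqrt(3)*c/4


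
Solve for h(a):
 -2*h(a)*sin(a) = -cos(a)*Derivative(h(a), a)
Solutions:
 h(a) = C1/cos(a)^2


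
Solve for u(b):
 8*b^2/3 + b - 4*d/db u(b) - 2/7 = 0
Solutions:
 u(b) = C1 + 2*b^3/9 + b^2/8 - b/14


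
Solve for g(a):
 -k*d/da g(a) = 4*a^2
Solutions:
 g(a) = C1 - 4*a^3/(3*k)


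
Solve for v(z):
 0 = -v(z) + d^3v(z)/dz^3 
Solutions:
 v(z) = C3*exp(z) + (C1*sin(sqrt(3)*z/2) + C2*cos(sqrt(3)*z/2))*exp(-z/2)


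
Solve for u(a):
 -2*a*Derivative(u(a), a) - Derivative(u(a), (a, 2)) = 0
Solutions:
 u(a) = C1 + C2*erf(a)


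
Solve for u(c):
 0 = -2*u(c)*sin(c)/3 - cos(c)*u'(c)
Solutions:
 u(c) = C1*cos(c)^(2/3)


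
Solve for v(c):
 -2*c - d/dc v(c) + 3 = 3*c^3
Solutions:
 v(c) = C1 - 3*c^4/4 - c^2 + 3*c


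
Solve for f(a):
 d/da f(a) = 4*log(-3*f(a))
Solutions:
 -Integral(1/(log(-_y) + log(3)), (_y, f(a)))/4 = C1 - a


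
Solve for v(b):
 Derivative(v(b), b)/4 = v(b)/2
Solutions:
 v(b) = C1*exp(2*b)


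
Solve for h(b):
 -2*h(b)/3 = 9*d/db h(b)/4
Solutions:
 h(b) = C1*exp(-8*b/27)


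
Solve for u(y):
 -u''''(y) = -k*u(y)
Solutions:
 u(y) = C1*exp(-k^(1/4)*y) + C2*exp(k^(1/4)*y) + C3*exp(-I*k^(1/4)*y) + C4*exp(I*k^(1/4)*y)


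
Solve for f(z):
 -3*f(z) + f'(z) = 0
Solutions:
 f(z) = C1*exp(3*z)


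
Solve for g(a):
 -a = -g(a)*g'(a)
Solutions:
 g(a) = -sqrt(C1 + a^2)
 g(a) = sqrt(C1 + a^2)


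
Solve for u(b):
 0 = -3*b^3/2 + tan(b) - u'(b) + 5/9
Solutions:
 u(b) = C1 - 3*b^4/8 + 5*b/9 - log(cos(b))


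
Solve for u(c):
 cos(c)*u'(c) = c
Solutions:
 u(c) = C1 + Integral(c/cos(c), c)


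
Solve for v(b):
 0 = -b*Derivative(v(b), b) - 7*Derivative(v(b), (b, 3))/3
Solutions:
 v(b) = C1 + Integral(C2*airyai(-3^(1/3)*7^(2/3)*b/7) + C3*airybi(-3^(1/3)*7^(2/3)*b/7), b)


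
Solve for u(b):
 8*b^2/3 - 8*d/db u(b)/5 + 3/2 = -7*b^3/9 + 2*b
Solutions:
 u(b) = C1 + 35*b^4/288 + 5*b^3/9 - 5*b^2/8 + 15*b/16


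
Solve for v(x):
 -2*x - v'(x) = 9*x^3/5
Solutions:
 v(x) = C1 - 9*x^4/20 - x^2


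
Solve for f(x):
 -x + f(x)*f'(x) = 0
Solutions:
 f(x) = -sqrt(C1 + x^2)
 f(x) = sqrt(C1 + x^2)


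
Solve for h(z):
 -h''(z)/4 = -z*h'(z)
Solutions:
 h(z) = C1 + C2*erfi(sqrt(2)*z)


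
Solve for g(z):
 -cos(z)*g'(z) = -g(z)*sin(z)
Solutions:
 g(z) = C1/cos(z)


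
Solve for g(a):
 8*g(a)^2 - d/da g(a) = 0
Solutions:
 g(a) = -1/(C1 + 8*a)


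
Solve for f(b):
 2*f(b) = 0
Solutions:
 f(b) = 0


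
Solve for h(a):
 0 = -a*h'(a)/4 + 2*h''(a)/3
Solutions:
 h(a) = C1 + C2*erfi(sqrt(3)*a/4)


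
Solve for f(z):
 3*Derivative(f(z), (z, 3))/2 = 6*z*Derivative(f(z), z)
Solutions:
 f(z) = C1 + Integral(C2*airyai(2^(2/3)*z) + C3*airybi(2^(2/3)*z), z)


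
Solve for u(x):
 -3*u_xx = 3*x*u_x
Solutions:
 u(x) = C1 + C2*erf(sqrt(2)*x/2)


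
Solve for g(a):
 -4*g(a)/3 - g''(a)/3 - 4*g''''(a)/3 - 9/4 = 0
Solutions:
 g(a) = (C1*sin(a*cos(atan(3*sqrt(7))/2)) + C2*cos(a*cos(atan(3*sqrt(7))/2)))*exp(-a*sin(atan(3*sqrt(7))/2)) + (C3*sin(a*cos(atan(3*sqrt(7))/2)) + C4*cos(a*cos(atan(3*sqrt(7))/2)))*exp(a*sin(atan(3*sqrt(7))/2)) - 27/16


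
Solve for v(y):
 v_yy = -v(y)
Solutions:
 v(y) = C1*sin(y) + C2*cos(y)


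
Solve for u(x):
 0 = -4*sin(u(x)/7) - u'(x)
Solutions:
 4*x + 7*log(cos(u(x)/7) - 1)/2 - 7*log(cos(u(x)/7) + 1)/2 = C1


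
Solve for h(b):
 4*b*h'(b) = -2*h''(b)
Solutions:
 h(b) = C1 + C2*erf(b)


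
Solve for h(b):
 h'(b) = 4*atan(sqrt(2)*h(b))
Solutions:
 Integral(1/atan(sqrt(2)*_y), (_y, h(b))) = C1 + 4*b


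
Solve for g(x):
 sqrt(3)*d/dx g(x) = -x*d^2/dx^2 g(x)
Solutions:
 g(x) = C1 + C2*x^(1 - sqrt(3))


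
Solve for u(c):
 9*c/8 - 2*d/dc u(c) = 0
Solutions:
 u(c) = C1 + 9*c^2/32


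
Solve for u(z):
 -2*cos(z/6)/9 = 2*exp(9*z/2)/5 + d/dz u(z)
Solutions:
 u(z) = C1 - 4*exp(9*z/2)/45 - 4*sin(z/6)/3


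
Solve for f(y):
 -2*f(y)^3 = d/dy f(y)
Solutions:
 f(y) = -sqrt(2)*sqrt(-1/(C1 - 2*y))/2
 f(y) = sqrt(2)*sqrt(-1/(C1 - 2*y))/2


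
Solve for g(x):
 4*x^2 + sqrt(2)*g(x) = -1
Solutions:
 g(x) = sqrt(2)*(-4*x^2 - 1)/2


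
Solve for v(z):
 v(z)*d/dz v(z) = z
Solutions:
 v(z) = -sqrt(C1 + z^2)
 v(z) = sqrt(C1 + z^2)


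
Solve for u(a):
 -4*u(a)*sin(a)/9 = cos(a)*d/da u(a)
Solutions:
 u(a) = C1*cos(a)^(4/9)


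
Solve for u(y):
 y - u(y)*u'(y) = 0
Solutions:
 u(y) = -sqrt(C1 + y^2)
 u(y) = sqrt(C1 + y^2)


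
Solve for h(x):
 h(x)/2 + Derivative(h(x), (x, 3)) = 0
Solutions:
 h(x) = C3*exp(-2^(2/3)*x/2) + (C1*sin(2^(2/3)*sqrt(3)*x/4) + C2*cos(2^(2/3)*sqrt(3)*x/4))*exp(2^(2/3)*x/4)


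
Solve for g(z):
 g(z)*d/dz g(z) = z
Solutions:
 g(z) = -sqrt(C1 + z^2)
 g(z) = sqrt(C1 + z^2)


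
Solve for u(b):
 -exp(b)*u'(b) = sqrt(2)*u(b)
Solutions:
 u(b) = C1*exp(sqrt(2)*exp(-b))


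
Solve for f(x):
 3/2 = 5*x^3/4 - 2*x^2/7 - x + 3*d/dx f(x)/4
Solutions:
 f(x) = C1 - 5*x^4/12 + 8*x^3/63 + 2*x^2/3 + 2*x


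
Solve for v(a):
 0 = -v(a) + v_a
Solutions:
 v(a) = C1*exp(a)


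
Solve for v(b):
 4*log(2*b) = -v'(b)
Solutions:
 v(b) = C1 - 4*b*log(b) - b*log(16) + 4*b


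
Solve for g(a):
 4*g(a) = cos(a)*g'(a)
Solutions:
 g(a) = C1*(sin(a)^2 + 2*sin(a) + 1)/(sin(a)^2 - 2*sin(a) + 1)


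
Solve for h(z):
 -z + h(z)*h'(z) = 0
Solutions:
 h(z) = -sqrt(C1 + z^2)
 h(z) = sqrt(C1 + z^2)


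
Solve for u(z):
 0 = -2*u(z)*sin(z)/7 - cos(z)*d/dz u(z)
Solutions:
 u(z) = C1*cos(z)^(2/7)


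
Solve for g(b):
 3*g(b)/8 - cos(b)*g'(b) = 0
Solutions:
 g(b) = C1*(sin(b) + 1)^(3/16)/(sin(b) - 1)^(3/16)


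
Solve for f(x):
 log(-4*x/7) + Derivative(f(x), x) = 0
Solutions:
 f(x) = C1 - x*log(-x) + x*(-2*log(2) + 1 + log(7))


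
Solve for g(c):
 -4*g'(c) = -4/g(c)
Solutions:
 g(c) = -sqrt(C1 + 2*c)
 g(c) = sqrt(C1 + 2*c)


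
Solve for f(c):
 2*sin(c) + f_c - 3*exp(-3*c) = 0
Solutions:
 f(c) = C1 + 2*cos(c) - exp(-3*c)


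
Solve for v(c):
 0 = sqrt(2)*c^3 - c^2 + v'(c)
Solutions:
 v(c) = C1 - sqrt(2)*c^4/4 + c^3/3


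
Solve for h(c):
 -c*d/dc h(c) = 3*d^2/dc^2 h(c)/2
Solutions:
 h(c) = C1 + C2*erf(sqrt(3)*c/3)


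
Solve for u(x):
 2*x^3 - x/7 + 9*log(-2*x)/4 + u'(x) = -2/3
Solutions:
 u(x) = C1 - x^4/2 + x^2/14 - 9*x*log(-x)/4 + x*(19 - 27*log(2))/12


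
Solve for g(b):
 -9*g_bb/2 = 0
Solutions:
 g(b) = C1 + C2*b


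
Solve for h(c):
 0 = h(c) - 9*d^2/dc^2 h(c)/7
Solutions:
 h(c) = C1*exp(-sqrt(7)*c/3) + C2*exp(sqrt(7)*c/3)


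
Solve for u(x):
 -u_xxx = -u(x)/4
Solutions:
 u(x) = C3*exp(2^(1/3)*x/2) + (C1*sin(2^(1/3)*sqrt(3)*x/4) + C2*cos(2^(1/3)*sqrt(3)*x/4))*exp(-2^(1/3)*x/4)


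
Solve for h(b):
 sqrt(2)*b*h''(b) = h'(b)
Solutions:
 h(b) = C1 + C2*b^(sqrt(2)/2 + 1)


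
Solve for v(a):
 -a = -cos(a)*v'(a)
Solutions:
 v(a) = C1 + Integral(a/cos(a), a)


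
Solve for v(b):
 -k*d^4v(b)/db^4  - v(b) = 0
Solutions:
 v(b) = C1*exp(-b*(-1/k)^(1/4)) + C2*exp(b*(-1/k)^(1/4)) + C3*exp(-I*b*(-1/k)^(1/4)) + C4*exp(I*b*(-1/k)^(1/4))


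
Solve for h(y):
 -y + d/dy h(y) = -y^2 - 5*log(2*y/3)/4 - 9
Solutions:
 h(y) = C1 - y^3/3 + y^2/2 - 5*y*log(y)/4 - 31*y/4 - 5*y*log(2)/4 + 5*y*log(3)/4


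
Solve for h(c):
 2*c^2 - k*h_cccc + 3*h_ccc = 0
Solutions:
 h(c) = C1 + C2*c + C3*c^2 + C4*exp(3*c/k) - c^5/90 - c^4*k/54 - 2*c^3*k^2/81


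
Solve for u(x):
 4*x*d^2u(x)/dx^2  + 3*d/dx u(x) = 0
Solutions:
 u(x) = C1 + C2*x^(1/4)


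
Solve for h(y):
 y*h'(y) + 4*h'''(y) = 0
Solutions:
 h(y) = C1 + Integral(C2*airyai(-2^(1/3)*y/2) + C3*airybi(-2^(1/3)*y/2), y)


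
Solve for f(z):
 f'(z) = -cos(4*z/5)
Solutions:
 f(z) = C1 - 5*sin(4*z/5)/4


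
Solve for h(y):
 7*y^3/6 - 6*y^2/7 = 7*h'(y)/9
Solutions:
 h(y) = C1 + 3*y^4/8 - 18*y^3/49


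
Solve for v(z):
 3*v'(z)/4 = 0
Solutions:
 v(z) = C1


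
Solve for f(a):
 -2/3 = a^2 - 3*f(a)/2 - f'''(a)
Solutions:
 f(a) = C3*exp(-2^(2/3)*3^(1/3)*a/2) + 2*a^2/3 + (C1*sin(2^(2/3)*3^(5/6)*a/4) + C2*cos(2^(2/3)*3^(5/6)*a/4))*exp(2^(2/3)*3^(1/3)*a/4) + 4/9


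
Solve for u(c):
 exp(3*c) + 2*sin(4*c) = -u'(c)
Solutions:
 u(c) = C1 - exp(3*c)/3 + cos(4*c)/2


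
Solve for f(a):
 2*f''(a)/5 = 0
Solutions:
 f(a) = C1 + C2*a


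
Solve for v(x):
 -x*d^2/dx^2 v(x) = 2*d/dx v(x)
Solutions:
 v(x) = C1 + C2/x


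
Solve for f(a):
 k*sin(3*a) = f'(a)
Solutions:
 f(a) = C1 - k*cos(3*a)/3


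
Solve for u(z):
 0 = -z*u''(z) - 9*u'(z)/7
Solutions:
 u(z) = C1 + C2/z^(2/7)


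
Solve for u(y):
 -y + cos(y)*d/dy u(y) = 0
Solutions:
 u(y) = C1 + Integral(y/cos(y), y)


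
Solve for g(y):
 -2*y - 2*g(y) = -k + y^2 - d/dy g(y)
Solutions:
 g(y) = C1*exp(2*y) + k/2 - y^2/2 - 3*y/2 - 3/4


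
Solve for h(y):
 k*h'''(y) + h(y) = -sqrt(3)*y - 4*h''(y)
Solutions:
 h(y) = C1*exp(-y*((sqrt(((27 + 128/k^2)^2 - 16384/k^4)/k^2)/2 + 27/(2*k) + 64/k^3)^(1/3) + 4/k + 16/(k^2*(sqrt(((27 + 128/k^2)^2 - 16384/k^4)/k^2)/2 + 27/(2*k) + 64/k^3)^(1/3)))/3) + C2*exp(y*((sqrt(((27 + 128/k^2)^2 - 16384/k^4)/k^2)/2 + 27/(2*k) + 64/k^3)^(1/3) - sqrt(3)*I*(sqrt(((27 + 128/k^2)^2 - 16384/k^4)/k^2)/2 + 27/(2*k) + 64/k^3)^(1/3) - 8/k - 64/(k^2*(-1 + sqrt(3)*I)*(sqrt(((27 + 128/k^2)^2 - 16384/k^4)/k^2)/2 + 27/(2*k) + 64/k^3)^(1/3)))/6) + C3*exp(y*((sqrt(((27 + 128/k^2)^2 - 16384/k^4)/k^2)/2 + 27/(2*k) + 64/k^3)^(1/3) + sqrt(3)*I*(sqrt(((27 + 128/k^2)^2 - 16384/k^4)/k^2)/2 + 27/(2*k) + 64/k^3)^(1/3) - 8/k + 64/(k^2*(1 + sqrt(3)*I)*(sqrt(((27 + 128/k^2)^2 - 16384/k^4)/k^2)/2 + 27/(2*k) + 64/k^3)^(1/3)))/6) - sqrt(3)*y


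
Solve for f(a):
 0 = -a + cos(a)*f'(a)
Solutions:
 f(a) = C1 + Integral(a/cos(a), a)


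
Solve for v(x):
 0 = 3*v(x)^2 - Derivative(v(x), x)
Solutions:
 v(x) = -1/(C1 + 3*x)


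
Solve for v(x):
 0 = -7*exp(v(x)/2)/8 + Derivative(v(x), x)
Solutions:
 v(x) = 2*log(-1/(C1 + 7*x)) + 8*log(2)


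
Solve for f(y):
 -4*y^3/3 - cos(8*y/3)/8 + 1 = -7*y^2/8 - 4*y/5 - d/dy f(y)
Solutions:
 f(y) = C1 + y^4/3 - 7*y^3/24 - 2*y^2/5 - y + 3*sin(8*y/3)/64


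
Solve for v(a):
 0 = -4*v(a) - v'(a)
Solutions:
 v(a) = C1*exp(-4*a)


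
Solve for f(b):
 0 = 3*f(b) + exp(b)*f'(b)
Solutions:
 f(b) = C1*exp(3*exp(-b))


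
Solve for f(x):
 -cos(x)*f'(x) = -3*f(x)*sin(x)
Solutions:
 f(x) = C1/cos(x)^3


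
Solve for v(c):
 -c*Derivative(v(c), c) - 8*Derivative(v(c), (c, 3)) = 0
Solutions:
 v(c) = C1 + Integral(C2*airyai(-c/2) + C3*airybi(-c/2), c)


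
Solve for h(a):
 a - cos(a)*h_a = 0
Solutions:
 h(a) = C1 + Integral(a/cos(a), a)


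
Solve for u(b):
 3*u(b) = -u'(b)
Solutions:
 u(b) = C1*exp(-3*b)


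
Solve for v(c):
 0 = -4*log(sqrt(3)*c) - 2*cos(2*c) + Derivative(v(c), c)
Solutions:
 v(c) = C1 + 4*c*log(c) - 4*c + 2*c*log(3) + sin(2*c)


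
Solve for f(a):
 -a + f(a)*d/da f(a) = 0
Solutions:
 f(a) = -sqrt(C1 + a^2)
 f(a) = sqrt(C1 + a^2)


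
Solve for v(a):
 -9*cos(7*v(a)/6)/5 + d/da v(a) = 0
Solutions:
 -9*a/5 - 3*log(sin(7*v(a)/6) - 1)/7 + 3*log(sin(7*v(a)/6) + 1)/7 = C1


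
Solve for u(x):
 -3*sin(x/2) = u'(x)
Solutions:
 u(x) = C1 + 6*cos(x/2)


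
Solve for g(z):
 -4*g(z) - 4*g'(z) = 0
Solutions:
 g(z) = C1*exp(-z)


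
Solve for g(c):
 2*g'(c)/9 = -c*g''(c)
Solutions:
 g(c) = C1 + C2*c^(7/9)


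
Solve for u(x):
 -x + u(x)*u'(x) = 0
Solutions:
 u(x) = -sqrt(C1 + x^2)
 u(x) = sqrt(C1 + x^2)


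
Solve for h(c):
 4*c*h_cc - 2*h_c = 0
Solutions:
 h(c) = C1 + C2*c^(3/2)


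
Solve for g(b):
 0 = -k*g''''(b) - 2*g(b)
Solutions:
 g(b) = C1*exp(-2^(1/4)*b*(-1/k)^(1/4)) + C2*exp(2^(1/4)*b*(-1/k)^(1/4)) + C3*exp(-2^(1/4)*I*b*(-1/k)^(1/4)) + C4*exp(2^(1/4)*I*b*(-1/k)^(1/4))


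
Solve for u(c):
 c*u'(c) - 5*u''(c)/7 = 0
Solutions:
 u(c) = C1 + C2*erfi(sqrt(70)*c/10)


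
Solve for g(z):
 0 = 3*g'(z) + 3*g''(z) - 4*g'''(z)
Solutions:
 g(z) = C1 + C2*exp(z*(3 - sqrt(57))/8) + C3*exp(z*(3 + sqrt(57))/8)


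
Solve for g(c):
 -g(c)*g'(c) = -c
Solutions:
 g(c) = -sqrt(C1 + c^2)
 g(c) = sqrt(C1 + c^2)


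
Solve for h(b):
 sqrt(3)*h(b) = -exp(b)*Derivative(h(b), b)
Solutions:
 h(b) = C1*exp(sqrt(3)*exp(-b))


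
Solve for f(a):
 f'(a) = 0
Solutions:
 f(a) = C1


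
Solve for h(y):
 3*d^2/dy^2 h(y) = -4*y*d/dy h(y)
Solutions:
 h(y) = C1 + C2*erf(sqrt(6)*y/3)


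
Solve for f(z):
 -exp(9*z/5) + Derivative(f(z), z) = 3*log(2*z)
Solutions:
 f(z) = C1 + 3*z*log(z) + 3*z*(-1 + log(2)) + 5*exp(9*z/5)/9


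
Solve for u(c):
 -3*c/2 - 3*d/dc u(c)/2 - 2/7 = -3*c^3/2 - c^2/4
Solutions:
 u(c) = C1 + c^4/4 + c^3/18 - c^2/2 - 4*c/21


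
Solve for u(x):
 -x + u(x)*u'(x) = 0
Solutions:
 u(x) = -sqrt(C1 + x^2)
 u(x) = sqrt(C1 + x^2)


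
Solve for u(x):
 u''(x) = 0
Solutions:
 u(x) = C1 + C2*x


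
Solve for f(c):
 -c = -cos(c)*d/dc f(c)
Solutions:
 f(c) = C1 + Integral(c/cos(c), c)


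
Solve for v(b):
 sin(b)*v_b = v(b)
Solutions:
 v(b) = C1*sqrt(cos(b) - 1)/sqrt(cos(b) + 1)


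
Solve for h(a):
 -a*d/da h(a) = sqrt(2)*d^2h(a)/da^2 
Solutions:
 h(a) = C1 + C2*erf(2^(1/4)*a/2)


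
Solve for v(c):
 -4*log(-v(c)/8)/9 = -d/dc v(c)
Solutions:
 -9*Integral(1/(log(-_y) - 3*log(2)), (_y, v(c)))/4 = C1 - c


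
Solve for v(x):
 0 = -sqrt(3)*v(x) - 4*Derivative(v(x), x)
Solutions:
 v(x) = C1*exp(-sqrt(3)*x/4)


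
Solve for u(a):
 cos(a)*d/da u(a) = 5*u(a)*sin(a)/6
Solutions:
 u(a) = C1/cos(a)^(5/6)


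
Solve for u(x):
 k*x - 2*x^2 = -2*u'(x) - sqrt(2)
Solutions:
 u(x) = C1 - k*x^2/4 + x^3/3 - sqrt(2)*x/2


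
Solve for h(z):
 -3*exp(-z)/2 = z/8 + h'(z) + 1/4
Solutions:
 h(z) = C1 - z^2/16 - z/4 + 3*exp(-z)/2


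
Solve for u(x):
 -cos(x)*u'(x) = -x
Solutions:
 u(x) = C1 + Integral(x/cos(x), x)


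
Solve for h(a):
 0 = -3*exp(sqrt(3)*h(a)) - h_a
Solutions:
 h(a) = sqrt(3)*(2*log(1/(C1 + 3*a)) - log(3))/6


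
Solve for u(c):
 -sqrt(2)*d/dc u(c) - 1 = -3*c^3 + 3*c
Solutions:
 u(c) = C1 + 3*sqrt(2)*c^4/8 - 3*sqrt(2)*c^2/4 - sqrt(2)*c/2


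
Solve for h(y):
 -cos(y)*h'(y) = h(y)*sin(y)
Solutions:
 h(y) = C1*cos(y)


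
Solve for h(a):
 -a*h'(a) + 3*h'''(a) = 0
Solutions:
 h(a) = C1 + Integral(C2*airyai(3^(2/3)*a/3) + C3*airybi(3^(2/3)*a/3), a)


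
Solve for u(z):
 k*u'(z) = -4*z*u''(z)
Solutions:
 u(z) = C1 + z^(1 - re(k)/4)*(C2*sin(log(z)*Abs(im(k))/4) + C3*cos(log(z)*im(k)/4))


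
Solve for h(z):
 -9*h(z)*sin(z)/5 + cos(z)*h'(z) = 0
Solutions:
 h(z) = C1/cos(z)^(9/5)


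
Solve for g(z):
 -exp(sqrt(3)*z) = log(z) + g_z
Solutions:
 g(z) = C1 - z*log(z) + z - sqrt(3)*exp(sqrt(3)*z)/3


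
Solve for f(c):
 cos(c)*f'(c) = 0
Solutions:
 f(c) = C1


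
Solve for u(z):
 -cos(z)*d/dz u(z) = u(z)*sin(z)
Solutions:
 u(z) = C1*cos(z)


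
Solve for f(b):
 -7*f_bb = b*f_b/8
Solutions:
 f(b) = C1 + C2*erf(sqrt(7)*b/28)


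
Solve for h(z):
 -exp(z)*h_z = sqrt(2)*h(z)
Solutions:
 h(z) = C1*exp(sqrt(2)*exp(-z))


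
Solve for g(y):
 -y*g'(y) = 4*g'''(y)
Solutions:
 g(y) = C1 + Integral(C2*airyai(-2^(1/3)*y/2) + C3*airybi(-2^(1/3)*y/2), y)


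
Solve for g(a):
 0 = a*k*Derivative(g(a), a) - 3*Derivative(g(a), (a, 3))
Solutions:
 g(a) = C1 + Integral(C2*airyai(3^(2/3)*a*k^(1/3)/3) + C3*airybi(3^(2/3)*a*k^(1/3)/3), a)


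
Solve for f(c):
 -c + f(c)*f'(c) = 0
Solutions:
 f(c) = -sqrt(C1 + c^2)
 f(c) = sqrt(C1 + c^2)


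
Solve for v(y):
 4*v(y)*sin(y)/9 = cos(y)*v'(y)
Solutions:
 v(y) = C1/cos(y)^(4/9)


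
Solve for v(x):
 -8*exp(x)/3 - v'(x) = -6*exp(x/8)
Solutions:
 v(x) = C1 + 48*exp(x/8) - 8*exp(x)/3


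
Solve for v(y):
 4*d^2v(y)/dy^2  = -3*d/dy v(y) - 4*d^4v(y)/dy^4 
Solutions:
 v(y) = C1 + C2*exp(-3^(1/3)*y*(-(27 + sqrt(921))^(1/3) + 4*3^(1/3)/(27 + sqrt(921))^(1/3))/12)*sin(3^(1/6)*y*((27 + sqrt(921))^(-1/3) + 3^(2/3)*(27 + sqrt(921))^(1/3)/12)) + C3*exp(-3^(1/3)*y*(-(27 + sqrt(921))^(1/3) + 4*3^(1/3)/(27 + sqrt(921))^(1/3))/12)*cos(3^(1/6)*y*((27 + sqrt(921))^(-1/3) + 3^(2/3)*(27 + sqrt(921))^(1/3)/12)) + C4*exp(3^(1/3)*y*(-(27 + sqrt(921))^(1/3) + 4*3^(1/3)/(27 + sqrt(921))^(1/3))/6)


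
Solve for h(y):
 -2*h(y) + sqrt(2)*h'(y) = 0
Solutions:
 h(y) = C1*exp(sqrt(2)*y)


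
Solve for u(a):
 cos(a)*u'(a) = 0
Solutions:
 u(a) = C1


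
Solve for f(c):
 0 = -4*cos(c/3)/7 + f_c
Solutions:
 f(c) = C1 + 12*sin(c/3)/7


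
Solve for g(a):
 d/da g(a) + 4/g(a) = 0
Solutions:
 g(a) = -sqrt(C1 - 8*a)
 g(a) = sqrt(C1 - 8*a)


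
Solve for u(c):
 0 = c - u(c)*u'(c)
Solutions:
 u(c) = -sqrt(C1 + c^2)
 u(c) = sqrt(C1 + c^2)


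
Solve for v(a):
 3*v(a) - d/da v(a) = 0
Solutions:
 v(a) = C1*exp(3*a)


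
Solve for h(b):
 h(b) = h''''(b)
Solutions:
 h(b) = C1*exp(-b) + C2*exp(b) + C3*sin(b) + C4*cos(b)


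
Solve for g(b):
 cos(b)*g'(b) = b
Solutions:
 g(b) = C1 + Integral(b/cos(b), b)


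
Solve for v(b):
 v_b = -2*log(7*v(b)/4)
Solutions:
 -Integral(1/(-log(_y) - log(7) + 2*log(2)), (_y, v(b)))/2 = C1 - b


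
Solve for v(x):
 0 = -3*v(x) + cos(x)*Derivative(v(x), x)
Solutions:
 v(x) = C1*(sin(x) + 1)^(3/2)/(sin(x) - 1)^(3/2)


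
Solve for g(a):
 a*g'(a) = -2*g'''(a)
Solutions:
 g(a) = C1 + Integral(C2*airyai(-2^(2/3)*a/2) + C3*airybi(-2^(2/3)*a/2), a)


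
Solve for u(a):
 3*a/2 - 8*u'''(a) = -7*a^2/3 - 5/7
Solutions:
 u(a) = C1 + C2*a + C3*a^2 + 7*a^5/1440 + a^4/128 + 5*a^3/336


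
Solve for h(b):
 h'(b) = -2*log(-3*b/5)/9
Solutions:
 h(b) = C1 - 2*b*log(-b)/9 + 2*b*(-log(3) + 1 + log(5))/9


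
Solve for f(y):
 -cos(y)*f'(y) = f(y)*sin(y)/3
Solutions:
 f(y) = C1*cos(y)^(1/3)


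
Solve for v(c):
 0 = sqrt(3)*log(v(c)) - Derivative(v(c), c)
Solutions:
 li(v(c)) = C1 + sqrt(3)*c


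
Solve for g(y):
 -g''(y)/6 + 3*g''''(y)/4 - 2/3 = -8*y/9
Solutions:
 g(y) = C1 + C2*y + C3*exp(-sqrt(2)*y/3) + C4*exp(sqrt(2)*y/3) + 8*y^3/9 - 2*y^2


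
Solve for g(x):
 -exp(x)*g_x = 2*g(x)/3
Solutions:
 g(x) = C1*exp(2*exp(-x)/3)


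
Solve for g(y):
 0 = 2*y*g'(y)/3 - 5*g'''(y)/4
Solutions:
 g(y) = C1 + Integral(C2*airyai(2*15^(2/3)*y/15) + C3*airybi(2*15^(2/3)*y/15), y)


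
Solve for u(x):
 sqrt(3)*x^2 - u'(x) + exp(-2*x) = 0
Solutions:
 u(x) = C1 + sqrt(3)*x^3/3 - exp(-2*x)/2


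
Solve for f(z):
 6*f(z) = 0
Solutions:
 f(z) = 0


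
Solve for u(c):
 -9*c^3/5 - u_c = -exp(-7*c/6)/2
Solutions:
 u(c) = C1 - 9*c^4/20 - 3*exp(-7*c/6)/7


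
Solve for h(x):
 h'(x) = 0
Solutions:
 h(x) = C1


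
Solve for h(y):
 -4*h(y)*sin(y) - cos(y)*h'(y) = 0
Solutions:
 h(y) = C1*cos(y)^4


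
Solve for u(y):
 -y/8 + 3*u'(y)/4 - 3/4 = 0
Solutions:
 u(y) = C1 + y^2/12 + y


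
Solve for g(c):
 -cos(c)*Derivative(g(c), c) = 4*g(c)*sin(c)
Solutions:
 g(c) = C1*cos(c)^4


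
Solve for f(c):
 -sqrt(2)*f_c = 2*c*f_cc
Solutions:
 f(c) = C1 + C2*c^(1 - sqrt(2)/2)


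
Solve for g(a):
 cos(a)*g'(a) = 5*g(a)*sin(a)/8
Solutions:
 g(a) = C1/cos(a)^(5/8)


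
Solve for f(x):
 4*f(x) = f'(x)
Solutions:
 f(x) = C1*exp(4*x)


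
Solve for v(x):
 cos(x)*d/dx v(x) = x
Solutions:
 v(x) = C1 + Integral(x/cos(x), x)


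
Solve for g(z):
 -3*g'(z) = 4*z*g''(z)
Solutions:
 g(z) = C1 + C2*z^(1/4)


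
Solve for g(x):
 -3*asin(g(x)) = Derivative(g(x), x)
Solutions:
 Integral(1/asin(_y), (_y, g(x))) = C1 - 3*x


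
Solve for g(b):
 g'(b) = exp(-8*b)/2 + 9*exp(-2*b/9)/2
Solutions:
 g(b) = C1 - exp(-8*b)/16 - 81*exp(-2*b/9)/4


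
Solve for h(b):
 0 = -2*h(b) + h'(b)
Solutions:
 h(b) = C1*exp(2*b)


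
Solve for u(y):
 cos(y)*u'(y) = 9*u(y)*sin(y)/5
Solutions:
 u(y) = C1/cos(y)^(9/5)


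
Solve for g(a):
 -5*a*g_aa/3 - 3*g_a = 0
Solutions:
 g(a) = C1 + C2/a^(4/5)


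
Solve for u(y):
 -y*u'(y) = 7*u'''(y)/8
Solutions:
 u(y) = C1 + Integral(C2*airyai(-2*7^(2/3)*y/7) + C3*airybi(-2*7^(2/3)*y/7), y)


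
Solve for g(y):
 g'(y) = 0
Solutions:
 g(y) = C1


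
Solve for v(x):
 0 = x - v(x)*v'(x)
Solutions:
 v(x) = -sqrt(C1 + x^2)
 v(x) = sqrt(C1 + x^2)


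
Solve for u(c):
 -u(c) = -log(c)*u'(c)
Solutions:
 u(c) = C1*exp(li(c))


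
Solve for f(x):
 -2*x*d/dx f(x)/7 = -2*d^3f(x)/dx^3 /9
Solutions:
 f(x) = C1 + Integral(C2*airyai(21^(2/3)*x/7) + C3*airybi(21^(2/3)*x/7), x)


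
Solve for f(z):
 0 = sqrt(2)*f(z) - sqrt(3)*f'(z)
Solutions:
 f(z) = C1*exp(sqrt(6)*z/3)


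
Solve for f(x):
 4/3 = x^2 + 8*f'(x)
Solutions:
 f(x) = C1 - x^3/24 + x/6


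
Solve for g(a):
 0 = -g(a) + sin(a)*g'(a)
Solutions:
 g(a) = C1*sqrt(cos(a) - 1)/sqrt(cos(a) + 1)


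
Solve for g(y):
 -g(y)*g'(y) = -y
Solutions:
 g(y) = -sqrt(C1 + y^2)
 g(y) = sqrt(C1 + y^2)


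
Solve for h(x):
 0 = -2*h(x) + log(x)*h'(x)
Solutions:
 h(x) = C1*exp(2*li(x))


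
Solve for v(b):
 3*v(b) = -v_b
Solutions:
 v(b) = C1*exp(-3*b)


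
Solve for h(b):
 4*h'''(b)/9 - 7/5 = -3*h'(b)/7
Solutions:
 h(b) = C1 + C2*sin(3*sqrt(21)*b/14) + C3*cos(3*sqrt(21)*b/14) + 49*b/15


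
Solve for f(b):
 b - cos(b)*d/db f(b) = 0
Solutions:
 f(b) = C1 + Integral(b/cos(b), b)


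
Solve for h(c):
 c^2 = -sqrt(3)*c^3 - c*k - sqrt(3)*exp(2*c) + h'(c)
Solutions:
 h(c) = C1 + sqrt(3)*c^4/4 + c^3/3 + c^2*k/2 + sqrt(3)*exp(2*c)/2


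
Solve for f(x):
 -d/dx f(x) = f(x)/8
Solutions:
 f(x) = C1*exp(-x/8)


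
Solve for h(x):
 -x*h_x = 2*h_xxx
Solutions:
 h(x) = C1 + Integral(C2*airyai(-2^(2/3)*x/2) + C3*airybi(-2^(2/3)*x/2), x)


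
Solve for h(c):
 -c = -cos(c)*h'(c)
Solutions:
 h(c) = C1 + Integral(c/cos(c), c)


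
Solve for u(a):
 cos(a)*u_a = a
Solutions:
 u(a) = C1 + Integral(a/cos(a), a)


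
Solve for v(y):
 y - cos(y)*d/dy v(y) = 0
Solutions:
 v(y) = C1 + Integral(y/cos(y), y)


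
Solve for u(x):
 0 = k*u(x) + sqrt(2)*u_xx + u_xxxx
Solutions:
 u(x) = C1*exp(-2^(3/4)*x*sqrt(-sqrt(1 - 2*k) - 1)/2) + C2*exp(2^(3/4)*x*sqrt(-sqrt(1 - 2*k) - 1)/2) + C3*exp(-2^(3/4)*x*sqrt(sqrt(1 - 2*k) - 1)/2) + C4*exp(2^(3/4)*x*sqrt(sqrt(1 - 2*k) - 1)/2)


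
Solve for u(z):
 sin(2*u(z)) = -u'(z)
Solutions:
 u(z) = pi - acos((-C1 - exp(4*z))/(C1 - exp(4*z)))/2
 u(z) = acos((-C1 - exp(4*z))/(C1 - exp(4*z)))/2


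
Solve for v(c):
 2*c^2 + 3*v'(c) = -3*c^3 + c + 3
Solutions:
 v(c) = C1 - c^4/4 - 2*c^3/9 + c^2/6 + c


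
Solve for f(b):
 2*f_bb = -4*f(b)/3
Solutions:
 f(b) = C1*sin(sqrt(6)*b/3) + C2*cos(sqrt(6)*b/3)


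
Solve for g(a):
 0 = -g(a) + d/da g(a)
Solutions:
 g(a) = C1*exp(a)


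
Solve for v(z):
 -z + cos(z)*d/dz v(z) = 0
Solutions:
 v(z) = C1 + Integral(z/cos(z), z)


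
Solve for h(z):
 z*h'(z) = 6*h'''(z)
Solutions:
 h(z) = C1 + Integral(C2*airyai(6^(2/3)*z/6) + C3*airybi(6^(2/3)*z/6), z)


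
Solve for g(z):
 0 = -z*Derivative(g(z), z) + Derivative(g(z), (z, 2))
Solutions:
 g(z) = C1 + C2*erfi(sqrt(2)*z/2)


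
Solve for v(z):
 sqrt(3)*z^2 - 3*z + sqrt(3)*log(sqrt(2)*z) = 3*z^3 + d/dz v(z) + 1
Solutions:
 v(z) = C1 - 3*z^4/4 + sqrt(3)*z^3/3 - 3*z^2/2 + sqrt(3)*z*log(z) - sqrt(3)*z - z + sqrt(3)*z*log(2)/2


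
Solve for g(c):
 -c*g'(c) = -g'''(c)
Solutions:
 g(c) = C1 + Integral(C2*airyai(c) + C3*airybi(c), c)


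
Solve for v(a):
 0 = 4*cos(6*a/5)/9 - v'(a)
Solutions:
 v(a) = C1 + 10*sin(6*a/5)/27


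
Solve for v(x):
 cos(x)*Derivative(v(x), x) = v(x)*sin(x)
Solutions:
 v(x) = C1/cos(x)


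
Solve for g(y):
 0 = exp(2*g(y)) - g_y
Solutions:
 g(y) = log(-sqrt(-1/(C1 + y))) - log(2)/2
 g(y) = log(-1/(C1 + y))/2 - log(2)/2


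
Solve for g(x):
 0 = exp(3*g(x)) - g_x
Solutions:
 g(x) = log(-1/(C1 + 3*x))/3
 g(x) = log((-1/(C1 + x))^(1/3)*(-3^(2/3) - 3*3^(1/6)*I)/6)
 g(x) = log((-1/(C1 + x))^(1/3)*(-3^(2/3) + 3*3^(1/6)*I)/6)


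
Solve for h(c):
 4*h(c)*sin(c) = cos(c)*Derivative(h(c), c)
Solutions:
 h(c) = C1/cos(c)^4


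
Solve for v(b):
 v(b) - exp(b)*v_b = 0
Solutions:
 v(b) = C1*exp(-exp(-b))


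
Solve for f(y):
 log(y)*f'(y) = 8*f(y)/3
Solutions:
 f(y) = C1*exp(8*li(y)/3)


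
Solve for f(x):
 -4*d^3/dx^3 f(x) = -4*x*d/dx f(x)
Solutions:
 f(x) = C1 + Integral(C2*airyai(x) + C3*airybi(x), x)


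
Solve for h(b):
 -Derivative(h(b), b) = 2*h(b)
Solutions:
 h(b) = C1*exp(-2*b)


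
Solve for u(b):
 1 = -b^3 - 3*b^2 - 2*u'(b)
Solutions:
 u(b) = C1 - b^4/8 - b^3/2 - b/2


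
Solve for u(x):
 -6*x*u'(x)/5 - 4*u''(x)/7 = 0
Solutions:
 u(x) = C1 + C2*erf(sqrt(105)*x/10)


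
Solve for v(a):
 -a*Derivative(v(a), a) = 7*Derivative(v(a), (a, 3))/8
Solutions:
 v(a) = C1 + Integral(C2*airyai(-2*7^(2/3)*a/7) + C3*airybi(-2*7^(2/3)*a/7), a)


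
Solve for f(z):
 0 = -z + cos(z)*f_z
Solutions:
 f(z) = C1 + Integral(z/cos(z), z)


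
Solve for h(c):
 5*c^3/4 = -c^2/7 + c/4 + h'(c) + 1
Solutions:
 h(c) = C1 + 5*c^4/16 + c^3/21 - c^2/8 - c


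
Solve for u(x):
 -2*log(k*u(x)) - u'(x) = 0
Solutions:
 li(k*u(x))/k = C1 - 2*x


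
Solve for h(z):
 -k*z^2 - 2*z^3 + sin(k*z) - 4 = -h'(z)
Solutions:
 h(z) = C1 + k*z^3/3 + z^4/2 + 4*z + cos(k*z)/k


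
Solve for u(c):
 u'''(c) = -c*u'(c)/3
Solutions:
 u(c) = C1 + Integral(C2*airyai(-3^(2/3)*c/3) + C3*airybi(-3^(2/3)*c/3), c)


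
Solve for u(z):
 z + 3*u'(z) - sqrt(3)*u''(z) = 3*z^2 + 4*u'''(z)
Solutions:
 u(z) = C1 + C2*exp(z*(-sqrt(3) + sqrt(51))/8) + C3*exp(-z*(sqrt(3) + sqrt(51))/8) + z^3/3 - z^2/6 + sqrt(3)*z^2/3 - sqrt(3)*z/9 + 10*z/3


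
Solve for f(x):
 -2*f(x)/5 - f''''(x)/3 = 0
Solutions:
 f(x) = (C1*sin(10^(3/4)*3^(1/4)*x/10) + C2*cos(10^(3/4)*3^(1/4)*x/10))*exp(-10^(3/4)*3^(1/4)*x/10) + (C3*sin(10^(3/4)*3^(1/4)*x/10) + C4*cos(10^(3/4)*3^(1/4)*x/10))*exp(10^(3/4)*3^(1/4)*x/10)


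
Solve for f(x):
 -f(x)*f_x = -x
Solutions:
 f(x) = -sqrt(C1 + x^2)
 f(x) = sqrt(C1 + x^2)


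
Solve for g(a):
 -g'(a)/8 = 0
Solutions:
 g(a) = C1


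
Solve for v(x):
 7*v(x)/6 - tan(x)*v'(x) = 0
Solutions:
 v(x) = C1*sin(x)^(7/6)


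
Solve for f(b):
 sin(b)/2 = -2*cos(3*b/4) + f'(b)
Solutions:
 f(b) = C1 + 8*sin(3*b/4)/3 - cos(b)/2


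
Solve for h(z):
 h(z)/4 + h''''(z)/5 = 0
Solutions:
 h(z) = (C1*sin(5^(1/4)*z/2) + C2*cos(5^(1/4)*z/2))*exp(-5^(1/4)*z/2) + (C3*sin(5^(1/4)*z/2) + C4*cos(5^(1/4)*z/2))*exp(5^(1/4)*z/2)


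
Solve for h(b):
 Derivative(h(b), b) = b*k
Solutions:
 h(b) = C1 + b^2*k/2


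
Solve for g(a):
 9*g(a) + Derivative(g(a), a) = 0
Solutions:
 g(a) = C1*exp(-9*a)


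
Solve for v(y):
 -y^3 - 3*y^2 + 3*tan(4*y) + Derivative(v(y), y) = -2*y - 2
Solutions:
 v(y) = C1 + y^4/4 + y^3 - y^2 - 2*y + 3*log(cos(4*y))/4


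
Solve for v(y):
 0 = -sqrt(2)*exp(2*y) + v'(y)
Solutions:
 v(y) = C1 + sqrt(2)*exp(2*y)/2


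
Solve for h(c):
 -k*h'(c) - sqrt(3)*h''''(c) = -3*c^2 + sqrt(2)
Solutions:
 h(c) = C1 + C2*exp(3^(5/6)*c*(-k)^(1/3)/3) + C3*exp(c*(-k)^(1/3)*(-3^(5/6) + 3*3^(1/3)*I)/6) + C4*exp(-c*(-k)^(1/3)*(3^(5/6) + 3*3^(1/3)*I)/6) + c^3/k - sqrt(2)*c/k


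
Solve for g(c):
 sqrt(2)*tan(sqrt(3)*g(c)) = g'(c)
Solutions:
 g(c) = sqrt(3)*(pi - asin(C1*exp(sqrt(6)*c)))/3
 g(c) = sqrt(3)*asin(C1*exp(sqrt(6)*c))/3


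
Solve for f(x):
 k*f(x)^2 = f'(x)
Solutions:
 f(x) = -1/(C1 + k*x)


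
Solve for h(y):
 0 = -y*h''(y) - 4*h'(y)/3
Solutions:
 h(y) = C1 + C2/y^(1/3)


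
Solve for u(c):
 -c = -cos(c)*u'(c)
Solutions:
 u(c) = C1 + Integral(c/cos(c), c)


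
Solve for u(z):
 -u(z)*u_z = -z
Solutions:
 u(z) = -sqrt(C1 + z^2)
 u(z) = sqrt(C1 + z^2)


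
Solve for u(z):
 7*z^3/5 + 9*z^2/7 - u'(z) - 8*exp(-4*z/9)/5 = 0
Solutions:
 u(z) = C1 + 7*z^4/20 + 3*z^3/7 + 18*exp(-4*z/9)/5


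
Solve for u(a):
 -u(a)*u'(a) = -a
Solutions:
 u(a) = -sqrt(C1 + a^2)
 u(a) = sqrt(C1 + a^2)


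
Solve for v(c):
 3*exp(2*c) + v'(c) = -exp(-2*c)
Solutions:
 v(c) = C1 - 3*exp(2*c)/2 + exp(-2*c)/2


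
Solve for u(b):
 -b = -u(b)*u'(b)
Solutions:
 u(b) = -sqrt(C1 + b^2)
 u(b) = sqrt(C1 + b^2)


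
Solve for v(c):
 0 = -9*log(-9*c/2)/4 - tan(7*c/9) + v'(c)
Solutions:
 v(c) = C1 + 9*c*log(-c)/4 - 9*c/4 - 9*c*log(2)/4 + 9*c*log(3)/2 - 9*log(cos(7*c/9))/7


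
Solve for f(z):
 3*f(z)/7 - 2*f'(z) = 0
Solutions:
 f(z) = C1*exp(3*z/14)


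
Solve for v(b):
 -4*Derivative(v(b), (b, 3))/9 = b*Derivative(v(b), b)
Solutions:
 v(b) = C1 + Integral(C2*airyai(-2^(1/3)*3^(2/3)*b/2) + C3*airybi(-2^(1/3)*3^(2/3)*b/2), b)


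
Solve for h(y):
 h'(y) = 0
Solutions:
 h(y) = C1


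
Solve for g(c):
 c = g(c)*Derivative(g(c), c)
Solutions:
 g(c) = -sqrt(C1 + c^2)
 g(c) = sqrt(C1 + c^2)


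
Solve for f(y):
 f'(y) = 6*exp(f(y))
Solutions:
 f(y) = log(-1/(C1 + 6*y))


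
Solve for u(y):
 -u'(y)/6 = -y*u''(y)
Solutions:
 u(y) = C1 + C2*y^(7/6)


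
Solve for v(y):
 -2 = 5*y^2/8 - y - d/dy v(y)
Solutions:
 v(y) = C1 + 5*y^3/24 - y^2/2 + 2*y


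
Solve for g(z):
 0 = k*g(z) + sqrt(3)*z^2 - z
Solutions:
 g(z) = z*(-sqrt(3)*z + 1)/k


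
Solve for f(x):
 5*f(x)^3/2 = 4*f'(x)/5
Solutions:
 f(x) = -2*sqrt(-1/(C1 + 25*x))
 f(x) = 2*sqrt(-1/(C1 + 25*x))


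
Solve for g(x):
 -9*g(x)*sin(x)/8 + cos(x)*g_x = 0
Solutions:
 g(x) = C1/cos(x)^(9/8)


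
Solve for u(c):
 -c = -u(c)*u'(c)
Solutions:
 u(c) = -sqrt(C1 + c^2)
 u(c) = sqrt(C1 + c^2)


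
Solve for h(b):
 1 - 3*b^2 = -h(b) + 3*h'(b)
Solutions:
 h(b) = C1*exp(b/3) + 3*b^2 + 18*b + 53


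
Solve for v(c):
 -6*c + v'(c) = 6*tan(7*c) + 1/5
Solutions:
 v(c) = C1 + 3*c^2 + c/5 - 6*log(cos(7*c))/7


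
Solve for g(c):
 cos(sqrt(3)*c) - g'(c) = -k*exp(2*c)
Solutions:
 g(c) = C1 + k*exp(2*c)/2 + sqrt(3)*sin(sqrt(3)*c)/3


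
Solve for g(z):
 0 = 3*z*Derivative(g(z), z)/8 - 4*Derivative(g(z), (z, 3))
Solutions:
 g(z) = C1 + Integral(C2*airyai(6^(1/3)*z/4) + C3*airybi(6^(1/3)*z/4), z)


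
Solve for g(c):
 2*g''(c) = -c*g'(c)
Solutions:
 g(c) = C1 + C2*erf(c/2)


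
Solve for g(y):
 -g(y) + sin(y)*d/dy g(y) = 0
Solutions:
 g(y) = C1*sqrt(cos(y) - 1)/sqrt(cos(y) + 1)


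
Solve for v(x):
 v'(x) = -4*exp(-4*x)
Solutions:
 v(x) = C1 + exp(-4*x)


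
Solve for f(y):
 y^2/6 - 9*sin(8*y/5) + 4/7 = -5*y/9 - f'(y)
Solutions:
 f(y) = C1 - y^3/18 - 5*y^2/18 - 4*y/7 - 45*cos(8*y/5)/8


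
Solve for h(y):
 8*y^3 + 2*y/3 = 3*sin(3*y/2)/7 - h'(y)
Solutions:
 h(y) = C1 - 2*y^4 - y^2/3 - 2*cos(3*y/2)/7


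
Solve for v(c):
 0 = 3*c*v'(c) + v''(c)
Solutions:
 v(c) = C1 + C2*erf(sqrt(6)*c/2)


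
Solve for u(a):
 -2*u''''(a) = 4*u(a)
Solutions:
 u(a) = (C1*sin(2^(3/4)*a/2) + C2*cos(2^(3/4)*a/2))*exp(-2^(3/4)*a/2) + (C3*sin(2^(3/4)*a/2) + C4*cos(2^(3/4)*a/2))*exp(2^(3/4)*a/2)


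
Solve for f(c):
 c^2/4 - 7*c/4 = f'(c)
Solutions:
 f(c) = C1 + c^3/12 - 7*c^2/8


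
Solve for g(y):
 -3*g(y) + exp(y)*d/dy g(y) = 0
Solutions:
 g(y) = C1*exp(-3*exp(-y))


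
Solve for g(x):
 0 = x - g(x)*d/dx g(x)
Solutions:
 g(x) = -sqrt(C1 + x^2)
 g(x) = sqrt(C1 + x^2)


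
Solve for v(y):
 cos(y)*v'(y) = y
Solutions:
 v(y) = C1 + Integral(y/cos(y), y)


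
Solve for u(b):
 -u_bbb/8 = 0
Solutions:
 u(b) = C1 + C2*b + C3*b^2


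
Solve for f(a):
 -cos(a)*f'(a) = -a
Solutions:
 f(a) = C1 + Integral(a/cos(a), a)


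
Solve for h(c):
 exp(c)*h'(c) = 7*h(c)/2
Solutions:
 h(c) = C1*exp(-7*exp(-c)/2)


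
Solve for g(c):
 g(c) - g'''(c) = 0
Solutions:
 g(c) = C3*exp(c) + (C1*sin(sqrt(3)*c/2) + C2*cos(sqrt(3)*c/2))*exp(-c/2)


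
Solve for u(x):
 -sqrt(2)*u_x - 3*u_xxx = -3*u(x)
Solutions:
 u(x) = C1*exp(-x*(-2*2^(5/6)/(27 + sqrt(8*sqrt(2) + 729))^(1/3) + 2^(2/3)*(27 + sqrt(8*sqrt(2) + 729))^(1/3))/12)*sin(sqrt(3)*x*(2*2^(5/6)/(27 + sqrt(8*sqrt(2) + 729))^(1/3) + 2^(2/3)*(27 + sqrt(8*sqrt(2) + 729))^(1/3))/12) + C2*exp(-x*(-2*2^(5/6)/(27 + sqrt(8*sqrt(2) + 729))^(1/3) + 2^(2/3)*(27 + sqrt(8*sqrt(2) + 729))^(1/3))/12)*cos(sqrt(3)*x*(2*2^(5/6)/(27 + sqrt(8*sqrt(2) + 729))^(1/3) + 2^(2/3)*(27 + sqrt(8*sqrt(2) + 729))^(1/3))/12) + C3*exp(x*(-2*2^(5/6)/(27 + sqrt(8*sqrt(2) + 729))^(1/3) + 2^(2/3)*(27 + sqrt(8*sqrt(2) + 729))^(1/3))/6)


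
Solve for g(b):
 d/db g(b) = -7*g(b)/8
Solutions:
 g(b) = C1*exp(-7*b/8)


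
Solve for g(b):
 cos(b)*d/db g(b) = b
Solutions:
 g(b) = C1 + Integral(b/cos(b), b)


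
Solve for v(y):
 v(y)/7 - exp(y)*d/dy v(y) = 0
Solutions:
 v(y) = C1*exp(-exp(-y)/7)


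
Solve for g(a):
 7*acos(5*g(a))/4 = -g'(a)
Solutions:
 Integral(1/acos(5*_y), (_y, g(a))) = C1 - 7*a/4


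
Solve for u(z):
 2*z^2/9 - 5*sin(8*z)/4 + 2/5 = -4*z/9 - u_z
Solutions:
 u(z) = C1 - 2*z^3/27 - 2*z^2/9 - 2*z/5 - 5*cos(8*z)/32
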